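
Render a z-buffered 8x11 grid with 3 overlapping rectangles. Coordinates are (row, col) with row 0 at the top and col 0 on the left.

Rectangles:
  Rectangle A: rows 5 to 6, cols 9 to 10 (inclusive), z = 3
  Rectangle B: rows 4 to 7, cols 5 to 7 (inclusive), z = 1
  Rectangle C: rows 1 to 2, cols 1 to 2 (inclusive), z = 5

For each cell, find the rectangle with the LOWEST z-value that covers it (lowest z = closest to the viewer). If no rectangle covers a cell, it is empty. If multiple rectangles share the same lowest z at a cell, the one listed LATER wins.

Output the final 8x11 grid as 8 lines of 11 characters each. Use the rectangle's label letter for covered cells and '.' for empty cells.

...........
.CC........
.CC........
...........
.....BBB...
.....BBB.AA
.....BBB.AA
.....BBB...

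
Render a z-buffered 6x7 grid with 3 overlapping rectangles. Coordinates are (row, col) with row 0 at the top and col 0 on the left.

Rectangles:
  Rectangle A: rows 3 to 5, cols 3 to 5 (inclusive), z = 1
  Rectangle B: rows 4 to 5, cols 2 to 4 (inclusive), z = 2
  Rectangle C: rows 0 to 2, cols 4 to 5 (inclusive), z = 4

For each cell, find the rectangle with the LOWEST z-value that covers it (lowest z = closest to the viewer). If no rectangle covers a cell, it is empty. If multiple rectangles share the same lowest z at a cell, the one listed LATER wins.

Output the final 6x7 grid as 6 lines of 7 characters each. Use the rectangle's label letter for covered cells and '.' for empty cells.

....CC.
....CC.
....CC.
...AAA.
..BAAA.
..BAAA.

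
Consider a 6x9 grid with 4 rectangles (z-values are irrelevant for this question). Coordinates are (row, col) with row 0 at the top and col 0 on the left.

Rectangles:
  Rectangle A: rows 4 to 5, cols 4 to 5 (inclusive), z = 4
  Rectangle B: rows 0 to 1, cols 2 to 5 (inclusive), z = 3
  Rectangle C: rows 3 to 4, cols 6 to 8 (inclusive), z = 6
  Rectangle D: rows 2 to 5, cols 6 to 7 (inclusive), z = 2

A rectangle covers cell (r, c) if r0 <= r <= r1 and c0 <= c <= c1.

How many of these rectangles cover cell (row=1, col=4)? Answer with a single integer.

Check cell (1,4):
  A: rows 4-5 cols 4-5 -> outside (row miss)
  B: rows 0-1 cols 2-5 -> covers
  C: rows 3-4 cols 6-8 -> outside (row miss)
  D: rows 2-5 cols 6-7 -> outside (row miss)
Count covering = 1

Answer: 1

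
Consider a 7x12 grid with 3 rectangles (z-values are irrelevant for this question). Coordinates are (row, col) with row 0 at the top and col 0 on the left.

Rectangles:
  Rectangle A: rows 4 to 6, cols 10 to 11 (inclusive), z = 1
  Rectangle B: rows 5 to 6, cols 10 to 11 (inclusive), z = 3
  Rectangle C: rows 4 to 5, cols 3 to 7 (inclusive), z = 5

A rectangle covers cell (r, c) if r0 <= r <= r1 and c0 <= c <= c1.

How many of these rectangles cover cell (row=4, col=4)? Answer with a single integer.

Check cell (4,4):
  A: rows 4-6 cols 10-11 -> outside (col miss)
  B: rows 5-6 cols 10-11 -> outside (row miss)
  C: rows 4-5 cols 3-7 -> covers
Count covering = 1

Answer: 1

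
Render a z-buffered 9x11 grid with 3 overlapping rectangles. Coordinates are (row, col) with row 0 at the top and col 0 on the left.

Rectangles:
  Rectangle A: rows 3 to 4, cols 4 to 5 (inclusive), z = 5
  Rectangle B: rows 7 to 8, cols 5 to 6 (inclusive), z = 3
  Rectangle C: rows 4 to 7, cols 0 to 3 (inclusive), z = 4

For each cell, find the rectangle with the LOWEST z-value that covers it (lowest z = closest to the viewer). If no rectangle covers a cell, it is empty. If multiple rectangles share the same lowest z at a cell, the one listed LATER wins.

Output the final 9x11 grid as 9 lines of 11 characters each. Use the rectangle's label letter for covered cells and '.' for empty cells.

...........
...........
...........
....AA.....
CCCCAA.....
CCCC.......
CCCC.......
CCCC.BB....
.....BB....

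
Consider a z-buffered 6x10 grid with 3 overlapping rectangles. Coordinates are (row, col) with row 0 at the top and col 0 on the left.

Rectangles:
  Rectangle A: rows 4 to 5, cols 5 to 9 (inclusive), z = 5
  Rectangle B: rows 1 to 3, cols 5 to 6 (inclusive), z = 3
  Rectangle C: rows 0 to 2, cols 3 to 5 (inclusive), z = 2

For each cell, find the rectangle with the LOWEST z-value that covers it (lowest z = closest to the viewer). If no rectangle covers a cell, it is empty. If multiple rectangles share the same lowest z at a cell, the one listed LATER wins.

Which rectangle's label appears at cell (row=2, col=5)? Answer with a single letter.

Answer: C

Derivation:
Check cell (2,5):
  A: rows 4-5 cols 5-9 -> outside (row miss)
  B: rows 1-3 cols 5-6 z=3 -> covers; best now B (z=3)
  C: rows 0-2 cols 3-5 z=2 -> covers; best now C (z=2)
Winner: C at z=2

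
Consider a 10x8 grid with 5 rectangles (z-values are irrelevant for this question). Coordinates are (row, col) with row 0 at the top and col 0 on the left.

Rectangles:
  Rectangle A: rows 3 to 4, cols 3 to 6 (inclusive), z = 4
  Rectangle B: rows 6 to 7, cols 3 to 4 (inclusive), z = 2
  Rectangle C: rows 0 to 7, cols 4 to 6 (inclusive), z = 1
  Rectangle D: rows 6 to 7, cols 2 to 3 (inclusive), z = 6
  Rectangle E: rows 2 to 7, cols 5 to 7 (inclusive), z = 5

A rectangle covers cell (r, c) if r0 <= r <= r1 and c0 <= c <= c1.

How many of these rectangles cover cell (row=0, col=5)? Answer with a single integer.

Answer: 1

Derivation:
Check cell (0,5):
  A: rows 3-4 cols 3-6 -> outside (row miss)
  B: rows 6-7 cols 3-4 -> outside (row miss)
  C: rows 0-7 cols 4-6 -> covers
  D: rows 6-7 cols 2-3 -> outside (row miss)
  E: rows 2-7 cols 5-7 -> outside (row miss)
Count covering = 1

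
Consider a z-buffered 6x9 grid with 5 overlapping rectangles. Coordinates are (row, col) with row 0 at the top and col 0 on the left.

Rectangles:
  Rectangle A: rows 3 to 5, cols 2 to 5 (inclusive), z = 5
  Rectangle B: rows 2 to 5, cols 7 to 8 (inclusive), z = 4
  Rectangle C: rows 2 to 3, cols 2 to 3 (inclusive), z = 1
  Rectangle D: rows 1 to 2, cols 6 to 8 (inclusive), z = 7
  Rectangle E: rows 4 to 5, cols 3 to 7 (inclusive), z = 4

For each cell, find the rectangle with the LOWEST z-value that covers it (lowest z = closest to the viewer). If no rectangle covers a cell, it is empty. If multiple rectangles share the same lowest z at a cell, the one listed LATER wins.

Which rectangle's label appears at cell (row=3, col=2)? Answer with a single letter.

Answer: C

Derivation:
Check cell (3,2):
  A: rows 3-5 cols 2-5 z=5 -> covers; best now A (z=5)
  B: rows 2-5 cols 7-8 -> outside (col miss)
  C: rows 2-3 cols 2-3 z=1 -> covers; best now C (z=1)
  D: rows 1-2 cols 6-8 -> outside (row miss)
  E: rows 4-5 cols 3-7 -> outside (row miss)
Winner: C at z=1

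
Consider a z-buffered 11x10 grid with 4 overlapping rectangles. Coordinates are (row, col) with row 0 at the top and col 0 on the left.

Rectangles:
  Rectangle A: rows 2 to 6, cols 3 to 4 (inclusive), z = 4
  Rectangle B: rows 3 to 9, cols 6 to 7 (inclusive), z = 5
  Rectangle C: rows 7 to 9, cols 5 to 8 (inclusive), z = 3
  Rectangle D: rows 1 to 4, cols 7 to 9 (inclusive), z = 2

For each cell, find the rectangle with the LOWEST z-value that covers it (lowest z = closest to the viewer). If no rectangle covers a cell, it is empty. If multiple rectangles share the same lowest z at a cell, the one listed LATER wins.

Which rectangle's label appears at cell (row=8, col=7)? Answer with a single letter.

Check cell (8,7):
  A: rows 2-6 cols 3-4 -> outside (row miss)
  B: rows 3-9 cols 6-7 z=5 -> covers; best now B (z=5)
  C: rows 7-9 cols 5-8 z=3 -> covers; best now C (z=3)
  D: rows 1-4 cols 7-9 -> outside (row miss)
Winner: C at z=3

Answer: C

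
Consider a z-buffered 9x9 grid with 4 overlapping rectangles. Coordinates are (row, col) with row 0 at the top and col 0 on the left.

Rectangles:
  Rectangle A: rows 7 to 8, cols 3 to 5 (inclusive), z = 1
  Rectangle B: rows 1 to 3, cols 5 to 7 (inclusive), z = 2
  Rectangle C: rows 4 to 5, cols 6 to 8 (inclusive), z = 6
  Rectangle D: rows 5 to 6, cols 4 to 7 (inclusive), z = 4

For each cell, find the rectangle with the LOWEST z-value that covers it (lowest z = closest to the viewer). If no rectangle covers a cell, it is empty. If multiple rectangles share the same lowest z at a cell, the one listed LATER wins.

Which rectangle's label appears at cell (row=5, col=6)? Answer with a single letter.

Answer: D

Derivation:
Check cell (5,6):
  A: rows 7-8 cols 3-5 -> outside (row miss)
  B: rows 1-3 cols 5-7 -> outside (row miss)
  C: rows 4-5 cols 6-8 z=6 -> covers; best now C (z=6)
  D: rows 5-6 cols 4-7 z=4 -> covers; best now D (z=4)
Winner: D at z=4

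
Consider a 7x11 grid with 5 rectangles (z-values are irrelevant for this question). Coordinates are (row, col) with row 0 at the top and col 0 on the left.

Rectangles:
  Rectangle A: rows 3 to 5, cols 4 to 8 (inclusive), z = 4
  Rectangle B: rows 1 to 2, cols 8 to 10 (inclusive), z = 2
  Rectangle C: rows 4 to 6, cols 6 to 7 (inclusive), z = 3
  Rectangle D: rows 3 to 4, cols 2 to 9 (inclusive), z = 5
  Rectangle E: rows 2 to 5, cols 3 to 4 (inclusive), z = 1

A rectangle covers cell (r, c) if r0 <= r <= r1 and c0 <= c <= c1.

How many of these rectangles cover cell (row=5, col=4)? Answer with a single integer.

Check cell (5,4):
  A: rows 3-5 cols 4-8 -> covers
  B: rows 1-2 cols 8-10 -> outside (row miss)
  C: rows 4-6 cols 6-7 -> outside (col miss)
  D: rows 3-4 cols 2-9 -> outside (row miss)
  E: rows 2-5 cols 3-4 -> covers
Count covering = 2

Answer: 2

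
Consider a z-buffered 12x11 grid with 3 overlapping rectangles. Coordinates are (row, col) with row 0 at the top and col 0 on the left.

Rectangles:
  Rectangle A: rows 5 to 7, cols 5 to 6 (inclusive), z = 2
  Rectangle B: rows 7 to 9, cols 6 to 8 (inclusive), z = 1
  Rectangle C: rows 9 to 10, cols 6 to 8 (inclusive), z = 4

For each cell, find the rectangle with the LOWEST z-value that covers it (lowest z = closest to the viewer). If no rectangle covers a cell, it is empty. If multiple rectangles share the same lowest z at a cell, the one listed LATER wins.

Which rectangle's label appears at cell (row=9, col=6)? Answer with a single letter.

Answer: B

Derivation:
Check cell (9,6):
  A: rows 5-7 cols 5-6 -> outside (row miss)
  B: rows 7-9 cols 6-8 z=1 -> covers; best now B (z=1)
  C: rows 9-10 cols 6-8 z=4 -> covers; best now B (z=1)
Winner: B at z=1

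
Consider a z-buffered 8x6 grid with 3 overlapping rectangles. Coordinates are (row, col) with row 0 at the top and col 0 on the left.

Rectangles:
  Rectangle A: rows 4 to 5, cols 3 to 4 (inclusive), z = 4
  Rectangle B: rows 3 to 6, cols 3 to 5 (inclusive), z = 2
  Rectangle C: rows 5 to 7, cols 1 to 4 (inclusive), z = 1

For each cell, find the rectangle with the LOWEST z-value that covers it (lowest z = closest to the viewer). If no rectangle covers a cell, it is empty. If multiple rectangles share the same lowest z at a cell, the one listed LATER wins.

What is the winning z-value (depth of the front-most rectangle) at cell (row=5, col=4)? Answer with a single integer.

Check cell (5,4):
  A: rows 4-5 cols 3-4 z=4 -> covers; best now A (z=4)
  B: rows 3-6 cols 3-5 z=2 -> covers; best now B (z=2)
  C: rows 5-7 cols 1-4 z=1 -> covers; best now C (z=1)
Winner: C at z=1

Answer: 1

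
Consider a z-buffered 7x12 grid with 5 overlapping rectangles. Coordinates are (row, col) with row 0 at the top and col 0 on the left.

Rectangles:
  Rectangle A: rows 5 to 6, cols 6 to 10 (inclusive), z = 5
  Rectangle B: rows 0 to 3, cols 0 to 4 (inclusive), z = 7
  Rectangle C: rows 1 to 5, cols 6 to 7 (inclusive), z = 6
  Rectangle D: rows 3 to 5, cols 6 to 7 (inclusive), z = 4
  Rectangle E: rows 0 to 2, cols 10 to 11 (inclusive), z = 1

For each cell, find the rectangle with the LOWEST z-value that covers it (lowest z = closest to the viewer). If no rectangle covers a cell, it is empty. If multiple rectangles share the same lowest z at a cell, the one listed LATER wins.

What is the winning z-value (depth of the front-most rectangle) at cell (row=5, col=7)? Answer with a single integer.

Answer: 4

Derivation:
Check cell (5,7):
  A: rows 5-6 cols 6-10 z=5 -> covers; best now A (z=5)
  B: rows 0-3 cols 0-4 -> outside (row miss)
  C: rows 1-5 cols 6-7 z=6 -> covers; best now A (z=5)
  D: rows 3-5 cols 6-7 z=4 -> covers; best now D (z=4)
  E: rows 0-2 cols 10-11 -> outside (row miss)
Winner: D at z=4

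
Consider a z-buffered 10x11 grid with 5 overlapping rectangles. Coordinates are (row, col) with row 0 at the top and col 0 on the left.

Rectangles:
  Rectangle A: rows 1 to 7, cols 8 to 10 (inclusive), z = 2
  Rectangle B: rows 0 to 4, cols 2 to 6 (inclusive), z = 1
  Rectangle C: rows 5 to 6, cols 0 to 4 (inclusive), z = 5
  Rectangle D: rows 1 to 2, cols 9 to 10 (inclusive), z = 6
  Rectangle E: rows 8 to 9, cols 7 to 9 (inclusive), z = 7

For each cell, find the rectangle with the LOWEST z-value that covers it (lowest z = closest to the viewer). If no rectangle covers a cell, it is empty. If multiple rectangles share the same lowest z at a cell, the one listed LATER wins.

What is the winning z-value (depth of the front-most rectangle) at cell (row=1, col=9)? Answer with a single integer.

Answer: 2

Derivation:
Check cell (1,9):
  A: rows 1-7 cols 8-10 z=2 -> covers; best now A (z=2)
  B: rows 0-4 cols 2-6 -> outside (col miss)
  C: rows 5-6 cols 0-4 -> outside (row miss)
  D: rows 1-2 cols 9-10 z=6 -> covers; best now A (z=2)
  E: rows 8-9 cols 7-9 -> outside (row miss)
Winner: A at z=2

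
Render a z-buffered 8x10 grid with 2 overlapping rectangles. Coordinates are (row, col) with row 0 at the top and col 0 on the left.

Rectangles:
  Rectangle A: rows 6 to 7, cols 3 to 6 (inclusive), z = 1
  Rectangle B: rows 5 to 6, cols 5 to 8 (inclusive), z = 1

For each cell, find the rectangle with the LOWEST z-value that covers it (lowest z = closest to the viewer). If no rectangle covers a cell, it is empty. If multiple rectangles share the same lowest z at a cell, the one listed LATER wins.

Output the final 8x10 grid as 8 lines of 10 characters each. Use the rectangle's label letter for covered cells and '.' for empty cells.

..........
..........
..........
..........
..........
.....BBBB.
...AABBBB.
...AAAA...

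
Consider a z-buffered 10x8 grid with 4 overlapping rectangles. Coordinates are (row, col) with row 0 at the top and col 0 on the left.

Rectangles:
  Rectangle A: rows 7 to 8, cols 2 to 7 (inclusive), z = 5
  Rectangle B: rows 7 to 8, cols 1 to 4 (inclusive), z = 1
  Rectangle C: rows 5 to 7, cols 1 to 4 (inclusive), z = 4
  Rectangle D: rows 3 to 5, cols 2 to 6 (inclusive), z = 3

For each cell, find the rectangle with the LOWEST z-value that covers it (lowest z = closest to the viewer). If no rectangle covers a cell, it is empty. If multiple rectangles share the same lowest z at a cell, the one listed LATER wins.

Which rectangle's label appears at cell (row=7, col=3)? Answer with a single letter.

Check cell (7,3):
  A: rows 7-8 cols 2-7 z=5 -> covers; best now A (z=5)
  B: rows 7-8 cols 1-4 z=1 -> covers; best now B (z=1)
  C: rows 5-7 cols 1-4 z=4 -> covers; best now B (z=1)
  D: rows 3-5 cols 2-6 -> outside (row miss)
Winner: B at z=1

Answer: B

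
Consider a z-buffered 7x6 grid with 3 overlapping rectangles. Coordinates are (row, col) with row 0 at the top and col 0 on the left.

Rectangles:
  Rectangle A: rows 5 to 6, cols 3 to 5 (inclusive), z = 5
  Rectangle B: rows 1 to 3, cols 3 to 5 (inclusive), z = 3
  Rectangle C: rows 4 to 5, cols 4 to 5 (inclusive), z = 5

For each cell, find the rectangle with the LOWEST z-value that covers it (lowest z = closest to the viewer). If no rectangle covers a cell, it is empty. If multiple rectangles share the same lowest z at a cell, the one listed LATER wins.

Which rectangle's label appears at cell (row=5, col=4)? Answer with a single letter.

Answer: C

Derivation:
Check cell (5,4):
  A: rows 5-6 cols 3-5 z=5 -> covers; best now A (z=5)
  B: rows 1-3 cols 3-5 -> outside (row miss)
  C: rows 4-5 cols 4-5 z=5 -> covers; best now C (z=5)
Winner: C at z=5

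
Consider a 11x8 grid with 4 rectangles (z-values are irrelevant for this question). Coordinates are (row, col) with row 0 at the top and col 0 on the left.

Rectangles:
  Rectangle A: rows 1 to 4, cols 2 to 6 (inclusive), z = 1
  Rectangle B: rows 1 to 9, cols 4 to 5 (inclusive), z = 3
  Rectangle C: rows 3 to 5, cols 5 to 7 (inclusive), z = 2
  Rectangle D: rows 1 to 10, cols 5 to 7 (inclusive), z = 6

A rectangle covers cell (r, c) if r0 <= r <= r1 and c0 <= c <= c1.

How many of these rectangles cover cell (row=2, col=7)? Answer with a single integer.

Check cell (2,7):
  A: rows 1-4 cols 2-6 -> outside (col miss)
  B: rows 1-9 cols 4-5 -> outside (col miss)
  C: rows 3-5 cols 5-7 -> outside (row miss)
  D: rows 1-10 cols 5-7 -> covers
Count covering = 1

Answer: 1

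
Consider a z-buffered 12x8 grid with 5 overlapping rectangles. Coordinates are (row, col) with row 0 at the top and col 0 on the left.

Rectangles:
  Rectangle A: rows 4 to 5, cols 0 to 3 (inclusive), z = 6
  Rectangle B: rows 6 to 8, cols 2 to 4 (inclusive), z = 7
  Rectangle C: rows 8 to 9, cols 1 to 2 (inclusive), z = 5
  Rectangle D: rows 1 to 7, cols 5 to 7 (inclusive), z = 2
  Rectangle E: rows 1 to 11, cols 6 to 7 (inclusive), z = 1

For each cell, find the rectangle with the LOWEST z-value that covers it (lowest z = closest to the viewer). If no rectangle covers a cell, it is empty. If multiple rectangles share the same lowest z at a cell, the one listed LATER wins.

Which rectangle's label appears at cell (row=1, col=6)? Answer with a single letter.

Check cell (1,6):
  A: rows 4-5 cols 0-3 -> outside (row miss)
  B: rows 6-8 cols 2-4 -> outside (row miss)
  C: rows 8-9 cols 1-2 -> outside (row miss)
  D: rows 1-7 cols 5-7 z=2 -> covers; best now D (z=2)
  E: rows 1-11 cols 6-7 z=1 -> covers; best now E (z=1)
Winner: E at z=1

Answer: E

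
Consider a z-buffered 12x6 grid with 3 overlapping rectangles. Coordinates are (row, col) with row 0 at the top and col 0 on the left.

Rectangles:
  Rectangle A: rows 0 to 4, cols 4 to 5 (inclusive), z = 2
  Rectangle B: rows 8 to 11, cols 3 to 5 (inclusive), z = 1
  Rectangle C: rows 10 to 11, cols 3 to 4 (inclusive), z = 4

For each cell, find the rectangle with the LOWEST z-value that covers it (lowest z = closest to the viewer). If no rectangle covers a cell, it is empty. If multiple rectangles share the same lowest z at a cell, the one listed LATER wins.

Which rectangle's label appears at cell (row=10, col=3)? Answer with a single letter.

Check cell (10,3):
  A: rows 0-4 cols 4-5 -> outside (row miss)
  B: rows 8-11 cols 3-5 z=1 -> covers; best now B (z=1)
  C: rows 10-11 cols 3-4 z=4 -> covers; best now B (z=1)
Winner: B at z=1

Answer: B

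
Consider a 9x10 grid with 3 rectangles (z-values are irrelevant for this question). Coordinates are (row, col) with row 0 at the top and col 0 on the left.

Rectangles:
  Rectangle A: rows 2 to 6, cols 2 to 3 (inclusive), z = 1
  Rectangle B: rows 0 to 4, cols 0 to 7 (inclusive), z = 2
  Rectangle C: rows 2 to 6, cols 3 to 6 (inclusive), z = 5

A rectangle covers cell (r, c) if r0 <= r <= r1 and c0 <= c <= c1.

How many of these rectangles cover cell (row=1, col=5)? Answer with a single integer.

Answer: 1

Derivation:
Check cell (1,5):
  A: rows 2-6 cols 2-3 -> outside (row miss)
  B: rows 0-4 cols 0-7 -> covers
  C: rows 2-6 cols 3-6 -> outside (row miss)
Count covering = 1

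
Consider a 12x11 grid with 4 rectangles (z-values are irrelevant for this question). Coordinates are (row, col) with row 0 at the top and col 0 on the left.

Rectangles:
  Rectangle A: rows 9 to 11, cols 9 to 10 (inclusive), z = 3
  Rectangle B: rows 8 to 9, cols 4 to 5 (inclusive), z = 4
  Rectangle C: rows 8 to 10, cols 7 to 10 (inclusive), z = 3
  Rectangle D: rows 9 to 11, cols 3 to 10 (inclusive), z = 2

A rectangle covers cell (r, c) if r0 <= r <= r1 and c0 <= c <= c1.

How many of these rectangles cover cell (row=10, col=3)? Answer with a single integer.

Answer: 1

Derivation:
Check cell (10,3):
  A: rows 9-11 cols 9-10 -> outside (col miss)
  B: rows 8-9 cols 4-5 -> outside (row miss)
  C: rows 8-10 cols 7-10 -> outside (col miss)
  D: rows 9-11 cols 3-10 -> covers
Count covering = 1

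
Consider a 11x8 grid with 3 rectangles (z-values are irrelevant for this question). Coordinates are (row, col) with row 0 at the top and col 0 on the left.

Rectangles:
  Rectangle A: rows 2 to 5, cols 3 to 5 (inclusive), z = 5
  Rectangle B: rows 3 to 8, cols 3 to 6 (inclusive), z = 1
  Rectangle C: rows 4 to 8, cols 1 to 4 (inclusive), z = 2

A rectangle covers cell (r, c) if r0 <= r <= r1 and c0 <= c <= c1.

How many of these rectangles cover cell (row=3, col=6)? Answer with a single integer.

Answer: 1

Derivation:
Check cell (3,6):
  A: rows 2-5 cols 3-5 -> outside (col miss)
  B: rows 3-8 cols 3-6 -> covers
  C: rows 4-8 cols 1-4 -> outside (row miss)
Count covering = 1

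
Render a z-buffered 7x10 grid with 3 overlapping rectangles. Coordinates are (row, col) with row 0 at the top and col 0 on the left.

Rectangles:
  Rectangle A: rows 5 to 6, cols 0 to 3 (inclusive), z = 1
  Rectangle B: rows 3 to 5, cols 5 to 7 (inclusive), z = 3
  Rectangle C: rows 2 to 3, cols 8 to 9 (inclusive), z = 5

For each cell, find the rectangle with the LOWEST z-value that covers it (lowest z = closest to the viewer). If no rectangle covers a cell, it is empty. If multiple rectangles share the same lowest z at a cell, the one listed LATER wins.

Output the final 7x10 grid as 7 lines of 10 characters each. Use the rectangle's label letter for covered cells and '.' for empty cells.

..........
..........
........CC
.....BBBCC
.....BBB..
AAAA.BBB..
AAAA......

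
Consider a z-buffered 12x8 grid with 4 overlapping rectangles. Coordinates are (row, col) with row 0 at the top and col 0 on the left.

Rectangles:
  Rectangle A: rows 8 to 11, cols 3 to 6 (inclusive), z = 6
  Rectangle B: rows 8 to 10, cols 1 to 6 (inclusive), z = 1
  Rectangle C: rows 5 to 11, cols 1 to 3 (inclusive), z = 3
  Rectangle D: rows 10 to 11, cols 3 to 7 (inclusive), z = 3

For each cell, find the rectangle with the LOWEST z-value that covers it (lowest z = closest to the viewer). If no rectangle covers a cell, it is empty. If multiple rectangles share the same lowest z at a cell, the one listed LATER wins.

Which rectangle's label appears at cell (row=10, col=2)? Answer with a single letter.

Check cell (10,2):
  A: rows 8-11 cols 3-6 -> outside (col miss)
  B: rows 8-10 cols 1-6 z=1 -> covers; best now B (z=1)
  C: rows 5-11 cols 1-3 z=3 -> covers; best now B (z=1)
  D: rows 10-11 cols 3-7 -> outside (col miss)
Winner: B at z=1

Answer: B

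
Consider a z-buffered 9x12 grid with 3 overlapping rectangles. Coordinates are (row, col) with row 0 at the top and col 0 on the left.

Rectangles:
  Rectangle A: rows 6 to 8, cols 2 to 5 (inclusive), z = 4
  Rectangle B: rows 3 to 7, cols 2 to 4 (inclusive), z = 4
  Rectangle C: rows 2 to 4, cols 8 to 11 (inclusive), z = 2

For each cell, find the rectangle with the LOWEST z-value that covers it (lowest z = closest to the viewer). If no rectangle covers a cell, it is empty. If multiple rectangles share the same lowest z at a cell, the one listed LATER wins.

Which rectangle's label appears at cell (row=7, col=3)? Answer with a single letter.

Check cell (7,3):
  A: rows 6-8 cols 2-5 z=4 -> covers; best now A (z=4)
  B: rows 3-7 cols 2-4 z=4 -> covers; best now B (z=4)
  C: rows 2-4 cols 8-11 -> outside (row miss)
Winner: B at z=4

Answer: B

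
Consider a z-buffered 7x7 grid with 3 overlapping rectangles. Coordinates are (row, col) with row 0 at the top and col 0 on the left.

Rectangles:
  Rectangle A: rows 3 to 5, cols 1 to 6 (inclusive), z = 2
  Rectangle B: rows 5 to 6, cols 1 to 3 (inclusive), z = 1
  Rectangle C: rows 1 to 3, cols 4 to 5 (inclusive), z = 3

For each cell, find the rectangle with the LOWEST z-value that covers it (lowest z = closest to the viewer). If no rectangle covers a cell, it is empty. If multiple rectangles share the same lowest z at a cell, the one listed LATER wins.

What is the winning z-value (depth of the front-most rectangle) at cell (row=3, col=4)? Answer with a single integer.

Answer: 2

Derivation:
Check cell (3,4):
  A: rows 3-5 cols 1-6 z=2 -> covers; best now A (z=2)
  B: rows 5-6 cols 1-3 -> outside (row miss)
  C: rows 1-3 cols 4-5 z=3 -> covers; best now A (z=2)
Winner: A at z=2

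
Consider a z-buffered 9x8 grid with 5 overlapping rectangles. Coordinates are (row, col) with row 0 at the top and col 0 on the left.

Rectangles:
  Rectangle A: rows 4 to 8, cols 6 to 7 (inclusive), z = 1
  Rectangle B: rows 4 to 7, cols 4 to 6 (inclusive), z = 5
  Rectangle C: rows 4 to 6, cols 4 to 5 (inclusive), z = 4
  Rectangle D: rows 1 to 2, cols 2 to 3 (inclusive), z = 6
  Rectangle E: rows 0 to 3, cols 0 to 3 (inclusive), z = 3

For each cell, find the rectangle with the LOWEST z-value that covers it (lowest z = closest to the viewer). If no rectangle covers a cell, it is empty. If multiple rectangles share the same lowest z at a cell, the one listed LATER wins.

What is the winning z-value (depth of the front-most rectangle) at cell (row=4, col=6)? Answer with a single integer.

Answer: 1

Derivation:
Check cell (4,6):
  A: rows 4-8 cols 6-7 z=1 -> covers; best now A (z=1)
  B: rows 4-7 cols 4-6 z=5 -> covers; best now A (z=1)
  C: rows 4-6 cols 4-5 -> outside (col miss)
  D: rows 1-2 cols 2-3 -> outside (row miss)
  E: rows 0-3 cols 0-3 -> outside (row miss)
Winner: A at z=1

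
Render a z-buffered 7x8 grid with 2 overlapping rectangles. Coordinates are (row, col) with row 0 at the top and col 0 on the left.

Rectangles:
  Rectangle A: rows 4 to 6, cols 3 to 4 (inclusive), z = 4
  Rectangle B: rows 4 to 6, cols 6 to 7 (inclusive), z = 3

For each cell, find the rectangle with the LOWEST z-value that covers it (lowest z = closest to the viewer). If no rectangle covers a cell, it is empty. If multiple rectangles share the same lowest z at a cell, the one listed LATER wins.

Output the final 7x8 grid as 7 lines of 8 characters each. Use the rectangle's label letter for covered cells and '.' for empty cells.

........
........
........
........
...AA.BB
...AA.BB
...AA.BB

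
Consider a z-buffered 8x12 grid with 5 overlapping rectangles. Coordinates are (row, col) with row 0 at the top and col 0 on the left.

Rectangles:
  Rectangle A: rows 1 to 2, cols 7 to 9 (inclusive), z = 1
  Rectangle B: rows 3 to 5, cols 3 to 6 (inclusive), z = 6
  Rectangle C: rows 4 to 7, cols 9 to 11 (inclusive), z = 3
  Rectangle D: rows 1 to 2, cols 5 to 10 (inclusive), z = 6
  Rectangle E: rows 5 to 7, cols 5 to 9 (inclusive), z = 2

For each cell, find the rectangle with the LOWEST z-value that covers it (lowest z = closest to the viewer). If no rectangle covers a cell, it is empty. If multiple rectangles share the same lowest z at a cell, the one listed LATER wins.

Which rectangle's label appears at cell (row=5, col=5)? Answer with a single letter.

Check cell (5,5):
  A: rows 1-2 cols 7-9 -> outside (row miss)
  B: rows 3-5 cols 3-6 z=6 -> covers; best now B (z=6)
  C: rows 4-7 cols 9-11 -> outside (col miss)
  D: rows 1-2 cols 5-10 -> outside (row miss)
  E: rows 5-7 cols 5-9 z=2 -> covers; best now E (z=2)
Winner: E at z=2

Answer: E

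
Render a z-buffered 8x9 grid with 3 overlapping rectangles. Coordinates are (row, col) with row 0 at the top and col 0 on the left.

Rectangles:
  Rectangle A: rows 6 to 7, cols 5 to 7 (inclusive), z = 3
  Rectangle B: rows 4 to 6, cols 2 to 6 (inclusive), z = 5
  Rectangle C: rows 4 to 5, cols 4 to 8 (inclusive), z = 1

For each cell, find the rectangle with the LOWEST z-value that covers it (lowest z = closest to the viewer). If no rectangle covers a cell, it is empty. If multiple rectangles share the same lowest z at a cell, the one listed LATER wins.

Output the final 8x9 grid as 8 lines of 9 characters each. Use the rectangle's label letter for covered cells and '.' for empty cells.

.........
.........
.........
.........
..BBCCCCC
..BBCCCCC
..BBBAAA.
.....AAA.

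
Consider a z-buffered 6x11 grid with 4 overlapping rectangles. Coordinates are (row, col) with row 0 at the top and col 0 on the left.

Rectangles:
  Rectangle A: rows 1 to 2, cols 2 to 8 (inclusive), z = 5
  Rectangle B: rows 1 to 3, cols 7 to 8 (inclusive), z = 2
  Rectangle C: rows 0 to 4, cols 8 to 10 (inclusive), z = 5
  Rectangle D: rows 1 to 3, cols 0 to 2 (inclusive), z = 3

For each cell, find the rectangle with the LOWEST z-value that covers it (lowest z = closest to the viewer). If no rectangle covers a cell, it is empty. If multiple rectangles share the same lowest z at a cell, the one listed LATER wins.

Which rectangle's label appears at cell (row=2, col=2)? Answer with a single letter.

Check cell (2,2):
  A: rows 1-2 cols 2-8 z=5 -> covers; best now A (z=5)
  B: rows 1-3 cols 7-8 -> outside (col miss)
  C: rows 0-4 cols 8-10 -> outside (col miss)
  D: rows 1-3 cols 0-2 z=3 -> covers; best now D (z=3)
Winner: D at z=3

Answer: D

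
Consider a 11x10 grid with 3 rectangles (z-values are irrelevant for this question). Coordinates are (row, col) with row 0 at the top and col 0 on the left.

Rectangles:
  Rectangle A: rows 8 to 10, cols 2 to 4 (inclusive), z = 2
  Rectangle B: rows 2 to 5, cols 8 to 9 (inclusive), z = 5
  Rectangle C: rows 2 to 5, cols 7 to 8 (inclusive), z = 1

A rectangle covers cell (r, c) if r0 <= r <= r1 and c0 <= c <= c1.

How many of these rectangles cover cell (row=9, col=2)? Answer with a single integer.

Check cell (9,2):
  A: rows 8-10 cols 2-4 -> covers
  B: rows 2-5 cols 8-9 -> outside (row miss)
  C: rows 2-5 cols 7-8 -> outside (row miss)
Count covering = 1

Answer: 1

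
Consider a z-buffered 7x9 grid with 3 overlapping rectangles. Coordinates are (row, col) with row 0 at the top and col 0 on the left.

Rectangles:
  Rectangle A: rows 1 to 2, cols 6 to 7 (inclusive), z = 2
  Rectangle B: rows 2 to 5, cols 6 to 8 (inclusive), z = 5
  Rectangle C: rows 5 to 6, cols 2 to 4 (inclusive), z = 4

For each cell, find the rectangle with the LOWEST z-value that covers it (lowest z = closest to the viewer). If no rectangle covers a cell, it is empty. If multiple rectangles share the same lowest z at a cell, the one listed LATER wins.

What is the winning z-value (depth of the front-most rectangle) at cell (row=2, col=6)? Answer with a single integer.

Answer: 2

Derivation:
Check cell (2,6):
  A: rows 1-2 cols 6-7 z=2 -> covers; best now A (z=2)
  B: rows 2-5 cols 6-8 z=5 -> covers; best now A (z=2)
  C: rows 5-6 cols 2-4 -> outside (row miss)
Winner: A at z=2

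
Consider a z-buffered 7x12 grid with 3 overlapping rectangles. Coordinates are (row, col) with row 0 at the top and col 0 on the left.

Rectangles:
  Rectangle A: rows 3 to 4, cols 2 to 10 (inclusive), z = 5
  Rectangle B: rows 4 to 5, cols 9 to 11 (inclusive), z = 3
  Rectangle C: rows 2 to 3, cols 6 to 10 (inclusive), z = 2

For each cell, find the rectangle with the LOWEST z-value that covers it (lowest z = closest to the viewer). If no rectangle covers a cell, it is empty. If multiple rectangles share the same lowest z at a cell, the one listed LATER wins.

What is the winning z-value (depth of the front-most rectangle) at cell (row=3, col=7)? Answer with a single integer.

Check cell (3,7):
  A: rows 3-4 cols 2-10 z=5 -> covers; best now A (z=5)
  B: rows 4-5 cols 9-11 -> outside (row miss)
  C: rows 2-3 cols 6-10 z=2 -> covers; best now C (z=2)
Winner: C at z=2

Answer: 2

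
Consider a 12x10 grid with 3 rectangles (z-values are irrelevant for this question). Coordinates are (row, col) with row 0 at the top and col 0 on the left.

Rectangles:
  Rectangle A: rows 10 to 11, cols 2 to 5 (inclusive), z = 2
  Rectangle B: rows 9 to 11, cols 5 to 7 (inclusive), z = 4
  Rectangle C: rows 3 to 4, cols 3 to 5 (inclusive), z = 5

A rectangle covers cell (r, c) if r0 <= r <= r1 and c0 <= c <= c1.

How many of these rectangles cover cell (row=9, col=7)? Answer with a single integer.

Answer: 1

Derivation:
Check cell (9,7):
  A: rows 10-11 cols 2-5 -> outside (row miss)
  B: rows 9-11 cols 5-7 -> covers
  C: rows 3-4 cols 3-5 -> outside (row miss)
Count covering = 1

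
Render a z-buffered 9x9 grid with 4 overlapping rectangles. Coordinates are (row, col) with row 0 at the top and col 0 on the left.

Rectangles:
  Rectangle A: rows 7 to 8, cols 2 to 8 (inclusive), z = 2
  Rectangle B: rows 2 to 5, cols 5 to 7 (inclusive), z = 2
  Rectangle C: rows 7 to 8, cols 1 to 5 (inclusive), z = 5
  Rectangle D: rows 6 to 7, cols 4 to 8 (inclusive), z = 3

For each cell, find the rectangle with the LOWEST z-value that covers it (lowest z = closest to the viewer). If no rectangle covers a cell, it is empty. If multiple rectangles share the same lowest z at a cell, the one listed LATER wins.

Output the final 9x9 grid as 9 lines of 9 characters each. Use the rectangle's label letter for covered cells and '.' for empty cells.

.........
.........
.....BBB.
.....BBB.
.....BBB.
.....BBB.
....DDDDD
.CAAAAAAA
.CAAAAAAA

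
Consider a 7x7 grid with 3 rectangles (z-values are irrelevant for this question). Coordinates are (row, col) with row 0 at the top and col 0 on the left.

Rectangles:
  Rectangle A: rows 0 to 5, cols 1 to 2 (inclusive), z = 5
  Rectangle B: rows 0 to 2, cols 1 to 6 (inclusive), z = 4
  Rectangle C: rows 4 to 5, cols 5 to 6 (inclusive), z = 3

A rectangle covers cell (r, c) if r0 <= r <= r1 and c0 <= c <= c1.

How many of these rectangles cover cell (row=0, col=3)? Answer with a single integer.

Answer: 1

Derivation:
Check cell (0,3):
  A: rows 0-5 cols 1-2 -> outside (col miss)
  B: rows 0-2 cols 1-6 -> covers
  C: rows 4-5 cols 5-6 -> outside (row miss)
Count covering = 1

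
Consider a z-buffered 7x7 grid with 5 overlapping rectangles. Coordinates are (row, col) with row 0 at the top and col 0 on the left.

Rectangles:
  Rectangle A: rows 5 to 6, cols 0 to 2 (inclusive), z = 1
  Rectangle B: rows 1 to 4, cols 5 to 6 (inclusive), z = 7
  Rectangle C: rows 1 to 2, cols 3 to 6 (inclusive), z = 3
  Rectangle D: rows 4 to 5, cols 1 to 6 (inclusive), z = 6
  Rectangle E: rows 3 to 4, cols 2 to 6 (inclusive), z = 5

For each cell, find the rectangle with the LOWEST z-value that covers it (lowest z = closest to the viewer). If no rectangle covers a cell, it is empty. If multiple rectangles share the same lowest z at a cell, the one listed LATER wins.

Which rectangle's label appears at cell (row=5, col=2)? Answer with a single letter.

Check cell (5,2):
  A: rows 5-6 cols 0-2 z=1 -> covers; best now A (z=1)
  B: rows 1-4 cols 5-6 -> outside (row miss)
  C: rows 1-2 cols 3-6 -> outside (row miss)
  D: rows 4-5 cols 1-6 z=6 -> covers; best now A (z=1)
  E: rows 3-4 cols 2-6 -> outside (row miss)
Winner: A at z=1

Answer: A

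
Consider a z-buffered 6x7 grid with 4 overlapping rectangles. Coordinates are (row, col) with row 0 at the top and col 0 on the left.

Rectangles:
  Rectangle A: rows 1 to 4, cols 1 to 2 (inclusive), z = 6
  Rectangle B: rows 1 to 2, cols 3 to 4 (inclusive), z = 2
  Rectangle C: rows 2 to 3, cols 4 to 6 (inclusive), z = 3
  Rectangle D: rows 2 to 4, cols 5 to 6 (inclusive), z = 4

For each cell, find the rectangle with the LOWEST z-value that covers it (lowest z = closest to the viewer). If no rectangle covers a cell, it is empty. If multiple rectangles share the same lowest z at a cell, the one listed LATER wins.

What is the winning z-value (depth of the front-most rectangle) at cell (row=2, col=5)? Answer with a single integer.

Check cell (2,5):
  A: rows 1-4 cols 1-2 -> outside (col miss)
  B: rows 1-2 cols 3-4 -> outside (col miss)
  C: rows 2-3 cols 4-6 z=3 -> covers; best now C (z=3)
  D: rows 2-4 cols 5-6 z=4 -> covers; best now C (z=3)
Winner: C at z=3

Answer: 3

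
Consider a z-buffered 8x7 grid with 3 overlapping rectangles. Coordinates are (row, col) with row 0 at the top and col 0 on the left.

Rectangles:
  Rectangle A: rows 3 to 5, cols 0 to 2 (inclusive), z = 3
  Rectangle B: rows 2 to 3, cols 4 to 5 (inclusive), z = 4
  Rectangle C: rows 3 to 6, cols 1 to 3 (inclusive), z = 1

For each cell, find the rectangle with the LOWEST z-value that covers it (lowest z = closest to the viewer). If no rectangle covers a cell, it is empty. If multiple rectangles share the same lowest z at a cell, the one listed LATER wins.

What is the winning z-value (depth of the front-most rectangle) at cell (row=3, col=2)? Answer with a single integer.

Answer: 1

Derivation:
Check cell (3,2):
  A: rows 3-5 cols 0-2 z=3 -> covers; best now A (z=3)
  B: rows 2-3 cols 4-5 -> outside (col miss)
  C: rows 3-6 cols 1-3 z=1 -> covers; best now C (z=1)
Winner: C at z=1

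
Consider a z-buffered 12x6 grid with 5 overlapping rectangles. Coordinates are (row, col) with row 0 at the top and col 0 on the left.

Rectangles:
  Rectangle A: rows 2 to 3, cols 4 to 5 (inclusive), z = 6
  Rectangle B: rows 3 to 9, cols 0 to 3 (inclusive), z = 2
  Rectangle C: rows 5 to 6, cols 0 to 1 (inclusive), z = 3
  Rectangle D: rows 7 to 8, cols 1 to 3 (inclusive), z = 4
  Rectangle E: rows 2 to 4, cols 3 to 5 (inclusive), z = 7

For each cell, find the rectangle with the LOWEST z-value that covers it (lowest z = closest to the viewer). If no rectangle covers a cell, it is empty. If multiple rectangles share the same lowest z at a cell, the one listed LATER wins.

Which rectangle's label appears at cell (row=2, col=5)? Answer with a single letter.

Check cell (2,5):
  A: rows 2-3 cols 4-5 z=6 -> covers; best now A (z=6)
  B: rows 3-9 cols 0-3 -> outside (row miss)
  C: rows 5-6 cols 0-1 -> outside (row miss)
  D: rows 7-8 cols 1-3 -> outside (row miss)
  E: rows 2-4 cols 3-5 z=7 -> covers; best now A (z=6)
Winner: A at z=6

Answer: A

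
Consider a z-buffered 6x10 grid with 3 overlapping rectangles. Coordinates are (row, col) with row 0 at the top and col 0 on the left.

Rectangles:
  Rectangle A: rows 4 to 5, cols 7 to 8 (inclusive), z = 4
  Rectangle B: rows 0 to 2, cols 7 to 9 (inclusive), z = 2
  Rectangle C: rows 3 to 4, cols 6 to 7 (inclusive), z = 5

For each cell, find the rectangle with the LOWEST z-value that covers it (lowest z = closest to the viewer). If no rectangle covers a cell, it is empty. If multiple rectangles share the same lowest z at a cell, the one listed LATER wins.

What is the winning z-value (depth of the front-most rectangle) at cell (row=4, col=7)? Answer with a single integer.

Answer: 4

Derivation:
Check cell (4,7):
  A: rows 4-5 cols 7-8 z=4 -> covers; best now A (z=4)
  B: rows 0-2 cols 7-9 -> outside (row miss)
  C: rows 3-4 cols 6-7 z=5 -> covers; best now A (z=4)
Winner: A at z=4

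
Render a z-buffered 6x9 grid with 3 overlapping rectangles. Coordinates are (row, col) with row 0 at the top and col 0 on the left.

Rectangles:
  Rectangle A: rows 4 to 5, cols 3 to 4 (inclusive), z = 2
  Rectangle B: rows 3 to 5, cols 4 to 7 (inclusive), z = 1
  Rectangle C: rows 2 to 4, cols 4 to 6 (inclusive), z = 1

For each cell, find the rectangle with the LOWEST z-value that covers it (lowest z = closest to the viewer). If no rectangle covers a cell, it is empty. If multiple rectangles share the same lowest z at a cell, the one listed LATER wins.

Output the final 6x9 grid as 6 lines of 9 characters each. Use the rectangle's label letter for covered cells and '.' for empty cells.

.........
.........
....CCC..
....CCCB.
...ACCCB.
...ABBBB.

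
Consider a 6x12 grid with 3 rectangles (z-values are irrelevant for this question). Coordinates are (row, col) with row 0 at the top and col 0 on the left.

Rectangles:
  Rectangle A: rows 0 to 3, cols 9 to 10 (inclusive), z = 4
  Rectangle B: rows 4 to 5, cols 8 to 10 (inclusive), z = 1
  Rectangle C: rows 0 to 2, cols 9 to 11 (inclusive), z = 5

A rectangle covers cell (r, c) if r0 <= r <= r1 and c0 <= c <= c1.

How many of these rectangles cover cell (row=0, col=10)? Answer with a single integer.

Answer: 2

Derivation:
Check cell (0,10):
  A: rows 0-3 cols 9-10 -> covers
  B: rows 4-5 cols 8-10 -> outside (row miss)
  C: rows 0-2 cols 9-11 -> covers
Count covering = 2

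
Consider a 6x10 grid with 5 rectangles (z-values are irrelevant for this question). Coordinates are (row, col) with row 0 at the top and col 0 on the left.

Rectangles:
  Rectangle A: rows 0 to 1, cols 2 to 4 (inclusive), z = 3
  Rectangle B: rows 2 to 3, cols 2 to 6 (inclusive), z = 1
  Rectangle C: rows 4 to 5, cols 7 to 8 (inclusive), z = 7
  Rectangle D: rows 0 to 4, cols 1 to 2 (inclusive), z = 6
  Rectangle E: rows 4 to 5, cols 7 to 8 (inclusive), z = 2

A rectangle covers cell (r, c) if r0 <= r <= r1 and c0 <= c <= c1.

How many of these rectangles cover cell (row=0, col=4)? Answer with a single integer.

Answer: 1

Derivation:
Check cell (0,4):
  A: rows 0-1 cols 2-4 -> covers
  B: rows 2-3 cols 2-6 -> outside (row miss)
  C: rows 4-5 cols 7-8 -> outside (row miss)
  D: rows 0-4 cols 1-2 -> outside (col miss)
  E: rows 4-5 cols 7-8 -> outside (row miss)
Count covering = 1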